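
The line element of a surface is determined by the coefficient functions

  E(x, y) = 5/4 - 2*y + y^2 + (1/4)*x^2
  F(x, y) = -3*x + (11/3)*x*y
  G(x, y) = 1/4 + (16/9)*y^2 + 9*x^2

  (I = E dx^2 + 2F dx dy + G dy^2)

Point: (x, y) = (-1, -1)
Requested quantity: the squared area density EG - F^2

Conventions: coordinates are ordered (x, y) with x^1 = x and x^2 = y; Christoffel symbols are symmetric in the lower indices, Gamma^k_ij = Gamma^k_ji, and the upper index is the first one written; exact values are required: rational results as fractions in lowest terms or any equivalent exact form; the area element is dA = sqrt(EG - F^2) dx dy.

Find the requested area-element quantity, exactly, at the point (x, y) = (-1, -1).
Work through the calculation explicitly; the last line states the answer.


E = 9/2, F = 20/3, G = 397/36; EG - F^2 = 373/72

Answer: EG - F^2 = 373/72


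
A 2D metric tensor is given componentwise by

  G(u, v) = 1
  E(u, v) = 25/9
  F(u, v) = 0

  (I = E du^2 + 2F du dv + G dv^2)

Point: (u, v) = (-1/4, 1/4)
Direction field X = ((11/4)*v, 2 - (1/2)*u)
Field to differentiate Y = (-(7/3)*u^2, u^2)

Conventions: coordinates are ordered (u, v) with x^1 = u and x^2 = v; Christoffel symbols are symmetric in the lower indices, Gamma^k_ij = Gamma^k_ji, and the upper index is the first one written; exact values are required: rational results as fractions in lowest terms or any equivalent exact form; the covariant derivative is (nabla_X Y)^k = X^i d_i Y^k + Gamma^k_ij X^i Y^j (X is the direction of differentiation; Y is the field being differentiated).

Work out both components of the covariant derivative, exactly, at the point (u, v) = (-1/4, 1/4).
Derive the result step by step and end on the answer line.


E = 25/9, F = 0, G = 1 at the point
E_u = 0, E_v = 0, F_u = 0, F_v = 0, G_u = 0, G_v = 0
EG - F^2 = 25/9;  g^inv = (9/25) * [[1, 0], [0, 25/9]]
first-kind symbols [ij,l] = (1/2)(d_i g_jl + d_j g_il - d_l g_ij): [uu,u] = E_u/2 = 0, [uu,v] = F_u - E_v/2 = 0, [uv,u] = E_v/2 = 0, [uv,v] = G_u/2 = 0, [vv,u] = F_v - G_u/2 = 0, [vv,v] = G_v/2 = 0
Gamma^u_ij = (G*[ij,u] - F*[ij,v])/(EG - F^2), Gamma^v_ij = (E*[ij,v] - F*[ij,u])/(EG - F^2)
Gamma_uuu = 0, Gamma_uuv = 0, Gamma_uvv = 0, Gamma_vuu = 0, Gamma_vuv = 0, Gamma_vvv = 0
X = (11/16, 17/8), Y = (-7/48, 1/16) at the point

Answer: (nabla_X Y)^u = 77/96, (nabla_X Y)^v = -11/32


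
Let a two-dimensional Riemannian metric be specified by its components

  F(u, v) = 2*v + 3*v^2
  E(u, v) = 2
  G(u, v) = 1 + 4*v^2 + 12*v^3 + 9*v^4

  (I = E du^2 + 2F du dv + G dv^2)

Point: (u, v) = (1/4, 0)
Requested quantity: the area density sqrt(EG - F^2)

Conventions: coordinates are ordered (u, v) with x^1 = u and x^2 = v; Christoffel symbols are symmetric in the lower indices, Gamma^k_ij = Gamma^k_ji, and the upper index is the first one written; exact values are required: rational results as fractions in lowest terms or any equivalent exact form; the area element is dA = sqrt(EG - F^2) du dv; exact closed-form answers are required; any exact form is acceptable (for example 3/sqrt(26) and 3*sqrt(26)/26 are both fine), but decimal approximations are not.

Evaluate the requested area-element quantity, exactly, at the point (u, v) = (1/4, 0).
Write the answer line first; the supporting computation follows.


Answer: sqrt(EG - F^2) = sqrt(2)

E = 2, F = 0, G = 1; EG - F^2 = 2


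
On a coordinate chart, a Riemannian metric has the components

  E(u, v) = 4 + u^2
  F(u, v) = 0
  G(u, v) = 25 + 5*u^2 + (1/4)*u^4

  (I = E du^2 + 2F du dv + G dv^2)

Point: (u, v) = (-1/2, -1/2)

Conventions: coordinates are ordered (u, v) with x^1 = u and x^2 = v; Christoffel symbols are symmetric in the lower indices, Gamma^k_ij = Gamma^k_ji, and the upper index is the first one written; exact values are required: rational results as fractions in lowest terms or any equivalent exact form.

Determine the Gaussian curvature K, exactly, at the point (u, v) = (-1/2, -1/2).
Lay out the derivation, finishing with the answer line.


E = 17/4, F = 0, G = 1681/64, EG - F^2 = 28577/256 at the point
E_u = -1, E_v = 0, F_u = 0, F_v = 0, G_u = -41/8, G_v = 0
E_vv = 0, F_uv = 0, G_uu = 43/4
Using the Brioschi determinant formula for K from the metric derivatives:
M1 = [[-E_vv/2 + F_uv - G_uu/2, E_u/2, F_u - E_v/2], [F_v - G_u/2, E, F], [G_v/2, F, G]] = [[-43/8, -1/2, 0], [41/16, 17/4, 0], [0, 0, 1681/64]]; det M1 = -579945/1024
M2 = [[0, E_v/2, G_u/2], [E_v/2, E, F], [G_u/2, F, G]] = [[0, 0, -41/16], [0, 17/4, 0], [-41/16, 0, 1681/64]]; det M2 = -28577/1024
det M1 - det M2 = -68921/128; K = -68921/128 / (28577/256)^2 = -512/11849

Answer: K = -512/11849


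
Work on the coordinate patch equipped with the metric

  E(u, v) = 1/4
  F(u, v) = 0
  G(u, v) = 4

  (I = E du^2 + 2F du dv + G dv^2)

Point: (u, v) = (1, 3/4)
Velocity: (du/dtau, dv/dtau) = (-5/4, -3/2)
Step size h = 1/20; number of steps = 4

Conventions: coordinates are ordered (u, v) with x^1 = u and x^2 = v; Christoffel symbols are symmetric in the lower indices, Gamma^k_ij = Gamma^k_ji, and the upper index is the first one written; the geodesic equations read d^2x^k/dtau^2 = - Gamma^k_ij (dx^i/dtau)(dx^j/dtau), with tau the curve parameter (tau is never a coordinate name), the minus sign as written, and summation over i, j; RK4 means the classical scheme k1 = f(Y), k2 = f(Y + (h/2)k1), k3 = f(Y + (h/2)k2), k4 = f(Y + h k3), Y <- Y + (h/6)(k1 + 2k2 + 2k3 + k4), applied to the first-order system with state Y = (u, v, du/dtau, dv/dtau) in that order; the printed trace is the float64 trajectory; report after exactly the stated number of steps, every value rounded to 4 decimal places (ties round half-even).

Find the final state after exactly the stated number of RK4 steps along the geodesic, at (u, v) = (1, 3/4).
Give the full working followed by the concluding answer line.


f(Y) = (du/dtau, dv/dtau, -Gamma^u_ij Y'^i Y'^j, -Gamma^v_ij Y'^i Y'^j) with the Gammas evaluated at the stage position; h = 0.050000; intermediate values shown to 6 dp
step 0: u = 1.0000, v = 0.7500, du/dtau = -1.2500, dv/dtau = -1.5000
step 1:
  k1: at (u, v) = (1.000000, 0.750000), (du/dtau, dv/dtau) = (-1.250000, -1.500000); Gamma_uuu = 0.000000, Gamma_uuv = 0.000000, Gamma_uvv = 0.000000, Gamma_vuu = 0.000000, Gamma_vuv = 0.000000, Gamma_vvv = 0.000000; k1 = (-1.250000, -1.500000, 0.000000, 0.000000)
  k2: at (u, v) = (0.968750, 0.712500), (du/dtau, dv/dtau) = (-1.250000, -1.500000); Gamma_uuu = 0.000000, Gamma_uuv = 0.000000, Gamma_uvv = 0.000000, Gamma_vuu = 0.000000, Gamma_vuv = 0.000000, Gamma_vvv = 0.000000; k2 = (-1.250000, -1.500000, 0.000000, 0.000000)
  k3: at (u, v) = (0.968750, 0.712500), (du/dtau, dv/dtau) = (-1.250000, -1.500000); Gamma_uuu = 0.000000, Gamma_uuv = 0.000000, Gamma_uvv = 0.000000, Gamma_vuu = 0.000000, Gamma_vuv = 0.000000, Gamma_vvv = 0.000000; k3 = (-1.250000, -1.500000, 0.000000, 0.000000)
  k4: at (u, v) = (0.937500, 0.675000), (du/dtau, dv/dtau) = (-1.250000, -1.500000); Gamma_uuu = 0.000000, Gamma_uuv = 0.000000, Gamma_uvv = 0.000000, Gamma_vuu = 0.000000, Gamma_vuv = 0.000000, Gamma_vvv = 0.000000; k4 = (-1.250000, -1.500000, 0.000000, 0.000000)
  Y <- Y + (h/6)(k1 + 2k2 + 2k3 + k4): u = 0.9375, v = 0.6750, du/dtau = -1.2500, dv/dtau = -1.5000
step 2:
  k1: at (u, v) = (0.937500, 0.675000), (du/dtau, dv/dtau) = (-1.250000, -1.500000); Gamma_uuu = 0.000000, Gamma_uuv = 0.000000, Gamma_uvv = 0.000000, Gamma_vuu = 0.000000, Gamma_vuv = 0.000000, Gamma_vvv = 0.000000; k1 = (-1.250000, -1.500000, 0.000000, 0.000000)
  k2: at (u, v) = (0.906250, 0.637500), (du/dtau, dv/dtau) = (-1.250000, -1.500000); Gamma_uuu = 0.000000, Gamma_uuv = 0.000000, Gamma_uvv = 0.000000, Gamma_vuu = 0.000000, Gamma_vuv = 0.000000, Gamma_vvv = 0.000000; k2 = (-1.250000, -1.500000, 0.000000, 0.000000)
  k3: at (u, v) = (0.906250, 0.637500), (du/dtau, dv/dtau) = (-1.250000, -1.500000); Gamma_uuu = 0.000000, Gamma_uuv = 0.000000, Gamma_uvv = 0.000000, Gamma_vuu = 0.000000, Gamma_vuv = 0.000000, Gamma_vvv = 0.000000; k3 = (-1.250000, -1.500000, 0.000000, 0.000000)
  k4: at (u, v) = (0.875000, 0.600000), (du/dtau, dv/dtau) = (-1.250000, -1.500000); Gamma_uuu = 0.000000, Gamma_uuv = 0.000000, Gamma_uvv = 0.000000, Gamma_vuu = 0.000000, Gamma_vuv = 0.000000, Gamma_vvv = 0.000000; k4 = (-1.250000, -1.500000, 0.000000, 0.000000)
  Y <- Y + (h/6)(k1 + 2k2 + 2k3 + k4): u = 0.8750, v = 0.6000, du/dtau = -1.2500, dv/dtau = -1.5000
step 3:
  k1: at (u, v) = (0.875000, 0.600000), (du/dtau, dv/dtau) = (-1.250000, -1.500000); Gamma_uuu = 0.000000, Gamma_uuv = 0.000000, Gamma_uvv = 0.000000, Gamma_vuu = 0.000000, Gamma_vuv = 0.000000, Gamma_vvv = 0.000000; k1 = (-1.250000, -1.500000, 0.000000, 0.000000)
  k2: at (u, v) = (0.843750, 0.562500), (du/dtau, dv/dtau) = (-1.250000, -1.500000); Gamma_uuu = 0.000000, Gamma_uuv = 0.000000, Gamma_uvv = 0.000000, Gamma_vuu = 0.000000, Gamma_vuv = 0.000000, Gamma_vvv = 0.000000; k2 = (-1.250000, -1.500000, 0.000000, 0.000000)
  k3: at (u, v) = (0.843750, 0.562500), (du/dtau, dv/dtau) = (-1.250000, -1.500000); Gamma_uuu = 0.000000, Gamma_uuv = 0.000000, Gamma_uvv = 0.000000, Gamma_vuu = 0.000000, Gamma_vuv = 0.000000, Gamma_vvv = 0.000000; k3 = (-1.250000, -1.500000, 0.000000, 0.000000)
  k4: at (u, v) = (0.812500, 0.525000), (du/dtau, dv/dtau) = (-1.250000, -1.500000); Gamma_uuu = 0.000000, Gamma_uuv = 0.000000, Gamma_uvv = 0.000000, Gamma_vuu = 0.000000, Gamma_vuv = 0.000000, Gamma_vvv = 0.000000; k4 = (-1.250000, -1.500000, 0.000000, 0.000000)
  Y <- Y + (h/6)(k1 + 2k2 + 2k3 + k4): u = 0.8125, v = 0.5250, du/dtau = -1.2500, dv/dtau = -1.5000
step 4:
  k1: at (u, v) = (0.812500, 0.525000), (du/dtau, dv/dtau) = (-1.250000, -1.500000); Gamma_uuu = 0.000000, Gamma_uuv = 0.000000, Gamma_uvv = 0.000000, Gamma_vuu = 0.000000, Gamma_vuv = 0.000000, Gamma_vvv = 0.000000; k1 = (-1.250000, -1.500000, 0.000000, 0.000000)
  k2: at (u, v) = (0.781250, 0.487500), (du/dtau, dv/dtau) = (-1.250000, -1.500000); Gamma_uuu = 0.000000, Gamma_uuv = 0.000000, Gamma_uvv = 0.000000, Gamma_vuu = 0.000000, Gamma_vuv = 0.000000, Gamma_vvv = 0.000000; k2 = (-1.250000, -1.500000, 0.000000, 0.000000)
  k3: at (u, v) = (0.781250, 0.487500), (du/dtau, dv/dtau) = (-1.250000, -1.500000); Gamma_uuu = 0.000000, Gamma_uuv = 0.000000, Gamma_uvv = 0.000000, Gamma_vuu = 0.000000, Gamma_vuv = 0.000000, Gamma_vvv = 0.000000; k3 = (-1.250000, -1.500000, 0.000000, 0.000000)
  k4: at (u, v) = (0.750000, 0.450000), (du/dtau, dv/dtau) = (-1.250000, -1.500000); Gamma_uuu = 0.000000, Gamma_uuv = 0.000000, Gamma_uvv = 0.000000, Gamma_vuu = 0.000000, Gamma_vuv = 0.000000, Gamma_vvv = 0.000000; k4 = (-1.250000, -1.500000, 0.000000, 0.000000)
  Y <- Y + (h/6)(k1 + 2k2 + 2k3 + k4): u = 0.7500, v = 0.4500, du/dtau = -1.2500, dv/dtau = -1.5000

Answer: u = 0.7500, v = 0.4500, du/dtau = -1.2500, dv/dtau = -1.5000


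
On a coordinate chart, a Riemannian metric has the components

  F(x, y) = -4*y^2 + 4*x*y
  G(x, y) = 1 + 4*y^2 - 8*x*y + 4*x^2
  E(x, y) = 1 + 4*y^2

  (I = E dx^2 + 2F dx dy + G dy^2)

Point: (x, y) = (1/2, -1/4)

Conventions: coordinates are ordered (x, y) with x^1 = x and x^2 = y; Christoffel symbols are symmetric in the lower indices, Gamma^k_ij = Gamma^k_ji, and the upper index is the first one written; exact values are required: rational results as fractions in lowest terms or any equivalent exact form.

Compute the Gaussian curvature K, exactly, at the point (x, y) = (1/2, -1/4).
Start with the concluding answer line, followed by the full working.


Answer: K = -16/49

E = 5/4, F = -3/4, G = 13/4, EG - F^2 = 7/2 at the point
E_x = 0, E_y = -2, F_x = -1, F_y = 4, G_x = 6, G_y = -6
E_yy = 8, F_xy = 4, G_xx = 8
The intrinsic route: Brioschi's K = (det M1 - det M2)/(EG - F^2)^2.
M1 = [[-E_yy/2 + F_xy - G_xx/2, E_x/2, F_x - E_y/2], [F_y - G_x/2, E, F], [G_y/2, F, G]] = [[-4, 0, 0], [1, 5/4, -3/4], [-3, -3/4, 13/4]]; det M1 = -14
M2 = [[0, E_y/2, G_x/2], [E_y/2, E, F], [G_x/2, F, G]] = [[0, -1, 3], [-1, 5/4, -3/4], [3, -3/4, 13/4]]; det M2 = -10
det M1 - det M2 = -4; K = -4 / (7/2)^2 = -16/49


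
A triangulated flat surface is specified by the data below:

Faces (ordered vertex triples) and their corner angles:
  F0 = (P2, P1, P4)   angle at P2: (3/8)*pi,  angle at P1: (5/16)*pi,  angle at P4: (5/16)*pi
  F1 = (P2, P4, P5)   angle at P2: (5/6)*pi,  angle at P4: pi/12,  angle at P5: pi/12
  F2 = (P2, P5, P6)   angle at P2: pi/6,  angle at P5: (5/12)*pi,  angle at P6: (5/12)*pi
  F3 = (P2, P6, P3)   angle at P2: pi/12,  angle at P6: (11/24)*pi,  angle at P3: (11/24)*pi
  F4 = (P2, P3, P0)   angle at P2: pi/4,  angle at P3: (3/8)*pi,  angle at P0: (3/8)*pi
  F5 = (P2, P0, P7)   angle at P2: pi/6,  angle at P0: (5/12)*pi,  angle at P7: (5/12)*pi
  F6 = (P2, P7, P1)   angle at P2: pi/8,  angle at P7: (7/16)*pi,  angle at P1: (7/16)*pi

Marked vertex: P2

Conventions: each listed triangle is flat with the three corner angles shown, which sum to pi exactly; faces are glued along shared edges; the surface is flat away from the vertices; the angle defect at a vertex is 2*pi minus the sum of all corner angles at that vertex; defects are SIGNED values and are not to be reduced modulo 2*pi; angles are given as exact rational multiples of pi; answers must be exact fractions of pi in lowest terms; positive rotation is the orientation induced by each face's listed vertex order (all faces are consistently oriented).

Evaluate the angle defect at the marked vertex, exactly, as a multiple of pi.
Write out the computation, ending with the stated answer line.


Sum of corner angles at P2: 2*pi
defect = 2*pi - 2*pi

Answer: defect(P2) = 0


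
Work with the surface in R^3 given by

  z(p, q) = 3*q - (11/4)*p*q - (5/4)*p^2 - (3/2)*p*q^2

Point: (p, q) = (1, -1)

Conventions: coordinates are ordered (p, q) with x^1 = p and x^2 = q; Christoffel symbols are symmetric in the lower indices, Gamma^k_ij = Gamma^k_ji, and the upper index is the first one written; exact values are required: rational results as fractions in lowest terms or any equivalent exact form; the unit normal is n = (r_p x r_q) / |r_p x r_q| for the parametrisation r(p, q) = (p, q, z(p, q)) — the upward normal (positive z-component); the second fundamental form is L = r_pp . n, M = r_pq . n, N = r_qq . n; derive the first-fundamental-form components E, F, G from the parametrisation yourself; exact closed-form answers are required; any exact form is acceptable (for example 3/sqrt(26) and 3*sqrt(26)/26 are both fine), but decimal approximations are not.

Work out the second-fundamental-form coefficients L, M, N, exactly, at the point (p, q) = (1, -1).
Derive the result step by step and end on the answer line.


z_p = -5/4, z_q = 13/4, z_pp = -5/2, z_pq = 1/4, z_qq = -3
E = 41/16, F = -65/16, G = 185/16; answer radicand W^2 = 105/8
unnormalised second-form numerators: l = -5/2, m = 1/4, n = -3; L = l/sqrt(105/8), and similarly M = m/sqrt(W^2), N = n/sqrt(W^2)

Answer: L = -sqrt(210)/21, M = sqrt(210)/210, N = -2*sqrt(210)/35


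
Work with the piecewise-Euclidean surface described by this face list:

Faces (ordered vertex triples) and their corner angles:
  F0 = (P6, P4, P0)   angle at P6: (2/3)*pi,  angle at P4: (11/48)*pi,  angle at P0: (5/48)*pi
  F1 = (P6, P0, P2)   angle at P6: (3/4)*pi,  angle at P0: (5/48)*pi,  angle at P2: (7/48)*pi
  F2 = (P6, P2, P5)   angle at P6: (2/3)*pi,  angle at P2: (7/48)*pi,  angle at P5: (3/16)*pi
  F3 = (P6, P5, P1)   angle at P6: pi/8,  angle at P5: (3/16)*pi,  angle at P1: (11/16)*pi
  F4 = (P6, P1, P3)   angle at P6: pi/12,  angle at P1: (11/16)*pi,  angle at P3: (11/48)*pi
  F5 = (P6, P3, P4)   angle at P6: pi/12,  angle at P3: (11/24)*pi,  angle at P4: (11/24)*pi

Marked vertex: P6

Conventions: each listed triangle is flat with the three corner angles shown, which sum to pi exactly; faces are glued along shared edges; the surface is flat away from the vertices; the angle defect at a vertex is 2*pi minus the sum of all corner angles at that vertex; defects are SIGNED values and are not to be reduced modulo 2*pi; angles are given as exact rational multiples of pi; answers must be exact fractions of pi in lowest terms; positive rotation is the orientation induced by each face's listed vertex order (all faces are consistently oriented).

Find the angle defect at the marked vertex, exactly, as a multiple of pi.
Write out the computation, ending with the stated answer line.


Sum of corner angles at P6: (19/8)*pi
defect = 2*pi - (19/8)*pi

Answer: defect(P6) = (-3/8)*pi


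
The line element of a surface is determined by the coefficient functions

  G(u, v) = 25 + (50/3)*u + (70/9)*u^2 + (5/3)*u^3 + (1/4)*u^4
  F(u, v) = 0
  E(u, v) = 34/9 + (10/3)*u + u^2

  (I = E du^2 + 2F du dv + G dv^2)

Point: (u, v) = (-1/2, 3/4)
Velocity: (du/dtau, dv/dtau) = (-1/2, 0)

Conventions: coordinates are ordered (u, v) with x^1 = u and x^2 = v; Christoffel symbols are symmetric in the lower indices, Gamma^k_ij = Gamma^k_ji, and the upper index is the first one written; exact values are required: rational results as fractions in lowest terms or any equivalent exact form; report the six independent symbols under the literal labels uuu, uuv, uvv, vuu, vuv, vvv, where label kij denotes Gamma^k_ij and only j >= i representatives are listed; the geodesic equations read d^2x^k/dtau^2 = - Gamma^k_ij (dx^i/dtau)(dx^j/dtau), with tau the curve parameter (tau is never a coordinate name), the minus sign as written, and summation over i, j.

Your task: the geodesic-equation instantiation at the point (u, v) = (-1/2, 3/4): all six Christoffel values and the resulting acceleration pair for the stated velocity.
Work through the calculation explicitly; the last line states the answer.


E = 85/36, F = 0, G = 10609/576 at the point
E_u = 7/3, E_v = 0, F_u = 0, F_v = 0, G_u = 721/72, G_v = 0
EG - F^2 = 901765/20736;  g^inv = (20736/901765) * [[10609/576, 0], [0, 85/36]]
first-kind symbols [ij,l] = (1/2)(d_i g_jl + d_j g_il - d_l g_ij): [uu,u] = E_u/2 = 7/6, [uu,v] = F_u - E_v/2 = 0, [uv,u] = E_v/2 = 0, [uv,v] = G_u/2 = 721/144, [vv,u] = F_v - G_u/2 = -721/144, [vv,v] = G_v/2 = 0
Gamma^u_ij = (G*[ij,u] - F*[ij,v])/(EG - F^2), Gamma^v_ij = (E*[ij,v] - F*[ij,u])/(EG - F^2)
Gamma_uuu = 42/85, Gamma_uuv = 0, Gamma_uvv = -721/340, Gamma_vuu = 0, Gamma_vuv = 28/103, Gamma_vvv = 0
d^2u/dtau^2 = -(Gamma_uuu*(-1/2)^2 + 2*Gamma_uuv*(-1/2)*(0) + Gamma_uvv*(0)^2) = -21/170
d^2v/dtau^2 = -(Gamma_vuu*(-1/2)^2 + 2*Gamma_vuv*(-1/2)*(0) + Gamma_vvv*(0)^2) = 0

Answer: Gamma_uuu = 42/85, Gamma_uuv = 0, Gamma_uvv = -721/340, Gamma_vuu = 0, Gamma_vuv = 28/103, Gamma_vvv = 0; accelerations (d^2u/dtau^2, d^2v/dtau^2) = (-21/170, 0)


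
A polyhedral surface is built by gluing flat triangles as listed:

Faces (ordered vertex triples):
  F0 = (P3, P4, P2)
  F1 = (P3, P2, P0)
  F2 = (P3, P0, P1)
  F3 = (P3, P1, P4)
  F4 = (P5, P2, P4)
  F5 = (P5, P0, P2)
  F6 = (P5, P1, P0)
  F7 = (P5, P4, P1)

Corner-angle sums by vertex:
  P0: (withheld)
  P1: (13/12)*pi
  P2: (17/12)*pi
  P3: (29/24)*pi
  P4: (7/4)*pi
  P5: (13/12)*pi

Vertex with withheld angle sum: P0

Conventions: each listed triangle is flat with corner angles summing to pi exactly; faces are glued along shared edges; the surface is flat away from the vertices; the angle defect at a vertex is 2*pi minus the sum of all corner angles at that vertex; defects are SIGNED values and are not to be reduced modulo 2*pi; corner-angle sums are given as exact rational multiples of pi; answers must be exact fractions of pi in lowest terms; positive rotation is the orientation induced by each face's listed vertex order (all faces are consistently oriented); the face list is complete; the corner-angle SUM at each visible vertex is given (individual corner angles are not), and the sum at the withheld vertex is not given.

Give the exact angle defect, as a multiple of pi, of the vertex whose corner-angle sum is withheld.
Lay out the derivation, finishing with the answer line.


V = 6, E = 12, F = 8; chi = V - E + F = 2
Gauss-Bonnet: total defect = 2*pi*chi = 4*pi; visible defects sum to (83/24)*pi

Answer: defect(P0) = (13/24)*pi


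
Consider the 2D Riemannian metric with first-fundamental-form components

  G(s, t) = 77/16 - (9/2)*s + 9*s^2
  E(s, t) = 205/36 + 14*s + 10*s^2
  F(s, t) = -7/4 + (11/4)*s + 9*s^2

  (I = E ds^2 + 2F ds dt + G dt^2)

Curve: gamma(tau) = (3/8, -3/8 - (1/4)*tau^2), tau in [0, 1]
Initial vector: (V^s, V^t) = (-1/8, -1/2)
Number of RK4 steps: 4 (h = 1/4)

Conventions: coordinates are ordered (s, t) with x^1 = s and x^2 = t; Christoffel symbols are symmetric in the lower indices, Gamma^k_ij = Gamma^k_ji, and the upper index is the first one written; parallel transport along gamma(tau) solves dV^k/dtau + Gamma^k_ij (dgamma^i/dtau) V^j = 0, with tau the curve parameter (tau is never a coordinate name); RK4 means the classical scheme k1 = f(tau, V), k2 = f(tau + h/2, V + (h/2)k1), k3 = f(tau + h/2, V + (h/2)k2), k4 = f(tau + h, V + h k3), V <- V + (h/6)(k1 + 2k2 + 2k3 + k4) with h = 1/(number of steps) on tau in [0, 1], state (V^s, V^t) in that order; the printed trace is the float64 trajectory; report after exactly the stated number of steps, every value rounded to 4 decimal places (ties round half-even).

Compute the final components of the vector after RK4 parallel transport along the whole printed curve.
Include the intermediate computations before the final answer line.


gamma'(tau) = (0, -(1/2)*tau); f(tau, V)^k = -Gamma^k_ij(gamma(tau)) gamma'^i(tau) V^j; h = 1/4; intermediate values shown to 6 dp
curve data and Christoffel symbols at the stage parameters:
  tau = 0.000000: gamma = (0.375000, -0.375000), gamma' = (0.000000, 0.000000); Gamma_sss = 0.778886, Gamma_sst = -0.011408, Gamma_stt = -0.091593, Gamma_tss = 2.066687, Gamma_tst = 0.257649, Gamma_ttt = 0.011408
  tau = 0.125000: gamma = (0.375000, -0.378906), gamma' = (0.000000, -0.062500); Gamma_sss = 0.778886, Gamma_sst = -0.011408, Gamma_stt = -0.091593, Gamma_tss = 2.066687, Gamma_tst = 0.257649, Gamma_ttt = 0.011408
  tau = 0.250000: gamma = (0.375000, -0.390625), gamma' = (0.000000, -0.125000); Gamma_sss = 0.778886, Gamma_sst = -0.011408, Gamma_stt = -0.091593, Gamma_tss = 2.066687, Gamma_tst = 0.257649, Gamma_ttt = 0.011408
  tau = 0.375000: gamma = (0.375000, -0.410156), gamma' = (0.000000, -0.187500); Gamma_sss = 0.778886, Gamma_sst = -0.011408, Gamma_stt = -0.091593, Gamma_tss = 2.066687, Gamma_tst = 0.257649, Gamma_ttt = 0.011408
  tau = 0.500000: gamma = (0.375000, -0.437500), gamma' = (0.000000, -0.250000); Gamma_sss = 0.778886, Gamma_sst = -0.011408, Gamma_stt = -0.091593, Gamma_tss = 2.066687, Gamma_tst = 0.257649, Gamma_ttt = 0.011408
  tau = 0.625000: gamma = (0.375000, -0.472656), gamma' = (0.000000, -0.312500); Gamma_sss = 0.778886, Gamma_sst = -0.011408, Gamma_stt = -0.091593, Gamma_tss = 2.066687, Gamma_tst = 0.257649, Gamma_ttt = 0.011408
  tau = 0.750000: gamma = (0.375000, -0.515625), gamma' = (0.000000, -0.375000); Gamma_sss = 0.778886, Gamma_sst = -0.011408, Gamma_stt = -0.091593, Gamma_tss = 2.066687, Gamma_tst = 0.257649, Gamma_ttt = 0.011408
  tau = 0.875000: gamma = (0.375000, -0.566406), gamma' = (0.000000, -0.437500); Gamma_sss = 0.778886, Gamma_sst = -0.011408, Gamma_stt = -0.091593, Gamma_tss = 2.066687, Gamma_tst = 0.257649, Gamma_ttt = 0.011408
  tau = 1.000000: gamma = (0.375000, -0.625000), gamma' = (0.000000, -0.500000); Gamma_sss = 0.778886, Gamma_sst = -0.011408, Gamma_stt = -0.091593, Gamma_tss = 2.066687, Gamma_tst = 0.257649, Gamma_ttt = 0.011408
step 0: V^s = -0.1250, V^t = -0.5000
step 1: k1 = (0.000000, 0.000000), k2 = (0.002951, -0.002369), k3 = (0.002953, -0.002364), k4 = (0.005909, -0.004716); V <- V + (h/6)(k1 + 2k2 + 2k3 + k4): V^s = -0.1243, V^t = -0.5006
step 2: k1 = (0.005909, -0.004716), k2 = (0.008871, -0.007039), k3 = (0.008876, -0.007022), k4 = (0.011851, -0.009294); V <- V + (h/6)(k1 + 2k2 + 2k3 + k4): V^s = -0.1220, V^t = -0.5023
step 3: k1 = (0.011851, -0.009294), k2 = (0.014842, -0.011502), k3 = (0.014848, -0.011473), k4 = (0.017859, -0.013594); V <- V + (h/6)(k1 + 2k2 + 2k3 + k4): V^s = -0.1183, V^t = -0.5052
step 4: k1 = (0.017859, -0.013594), k2 = (0.020893, -0.015617), k3 = (0.020901, -0.015575), k4 = (0.023961, -0.017475); V <- V + (h/6)(k1 + 2k2 + 2k3 + k4): V^s = -0.1131, V^t = -0.5091

Answer: V^s = -0.1131, V^t = -0.5091


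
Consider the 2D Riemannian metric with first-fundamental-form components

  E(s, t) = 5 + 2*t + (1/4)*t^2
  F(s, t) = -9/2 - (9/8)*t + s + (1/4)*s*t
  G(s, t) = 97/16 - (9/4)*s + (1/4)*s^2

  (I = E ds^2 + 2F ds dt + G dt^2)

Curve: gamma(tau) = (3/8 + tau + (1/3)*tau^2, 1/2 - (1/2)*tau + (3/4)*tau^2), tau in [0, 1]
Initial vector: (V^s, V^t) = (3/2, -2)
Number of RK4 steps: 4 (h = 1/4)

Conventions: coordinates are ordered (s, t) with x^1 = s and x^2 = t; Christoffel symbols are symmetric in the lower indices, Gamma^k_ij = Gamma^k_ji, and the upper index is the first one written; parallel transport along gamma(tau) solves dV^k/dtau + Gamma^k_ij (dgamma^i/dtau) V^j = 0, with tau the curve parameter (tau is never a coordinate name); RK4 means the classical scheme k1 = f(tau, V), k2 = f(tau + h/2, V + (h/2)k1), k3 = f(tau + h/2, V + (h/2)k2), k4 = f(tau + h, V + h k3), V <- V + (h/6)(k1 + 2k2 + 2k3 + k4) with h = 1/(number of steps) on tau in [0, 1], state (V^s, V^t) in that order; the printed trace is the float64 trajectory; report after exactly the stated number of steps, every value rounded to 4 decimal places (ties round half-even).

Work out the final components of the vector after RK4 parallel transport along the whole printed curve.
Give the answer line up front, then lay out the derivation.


Answer: V^s = 1.7926, V^t = -2.2298

gamma'(tau) = (1 + (2/3)*tau, -1/2 + (3/2)*tau); f(tau, V)^k = -Gamma^k_ij(gamma(tau)) gamma'^i(tau) V^j; h = 1/4; intermediate values shown to 6 dp
curve data and Christoffel symbols at the stage parameters:
  tau = 0.000000: gamma = (0.375000, 0.500000), gamma' = (1.000000, -0.500000); Gamma_sss = 0.000000, Gamma_sst = 0.109050, Gamma_stt = 0.000000, Gamma_tss = 0.000000, Gamma_tst = -0.099962, Gamma_ttt = 0.000000
  tau = 0.125000: gamma = (0.505208, 0.449219), gamma' = (1.083333, -0.312500); Gamma_sss = 0.000000, Gamma_sst = 0.111919, Gamma_stt = 0.000000, Gamma_tss = 0.000000, Gamma_tst = -0.100488, Gamma_ttt = 0.000000
  tau = 0.250000: gamma = (0.645833, 0.421875), gamma' = (1.166667, -0.125000); Gamma_sss = 0.000000, Gamma_sst = 0.115130, Gamma_stt = 0.000000, Gamma_tss = 0.000000, Gamma_tst = -0.100349, Gamma_ttt = 0.000000
  tau = 0.375000: gamma = (0.796875, 0.417969), gamma' = (1.250000, 0.062500); Gamma_sss = 0.000000, Gamma_sst = 0.118662, Gamma_stt = 0.000000, Gamma_tss = 0.000000, Gamma_tst = -0.099462, Gamma_ttt = 0.000000
  tau = 0.500000: gamma = (0.958333, 0.437500), gamma' = (1.333333, 0.250000); Gamma_sss = 0.000000, Gamma_sst = 0.122465, Gamma_stt = 0.000000, Gamma_tss = 0.000000, Gamma_tst = -0.097742, Gamma_ttt = 0.000000
  tau = 0.625000: gamma = (1.130208, 0.480469), gamma' = (1.416667, 0.437500); Gamma_sss = 0.000000, Gamma_sst = 0.126459, Gamma_stt = 0.000000, Gamma_tss = 0.000000, Gamma_tst = -0.095111, Gamma_ttt = 0.000000
  tau = 0.750000: gamma = (1.312500, 0.546875), gamma' = (1.500000, 0.625000); Gamma_sss = 0.000000, Gamma_sst = 0.130529, Gamma_stt = 0.000000, Gamma_tss = 0.000000, Gamma_tst = -0.091505, Gamma_ttt = 0.000000
  tau = 0.875000: gamma = (1.505208, 0.636719), gamma' = (1.583333, 0.812500); Gamma_sss = 0.000000, Gamma_sst = 0.134523, Gamma_stt = 0.000000, Gamma_tss = 0.000000, Gamma_tst = -0.086886, Gamma_ttt = 0.000000
  tau = 1.000000: gamma = (1.708333, 0.750000), gamma' = (1.666667, 1.000000); Gamma_sss = 0.000000, Gamma_sst = 0.138259, Gamma_stt = 0.000000, Gamma_tss = 0.000000, Gamma_tst = -0.081257, Gamma_ttt = 0.000000
step 0: V^s = 1.5000, V^t = -2.0000
step 1: k1 = (0.299886, -0.274896), k2 = (0.300431, -0.269746), k3 = (0.300355, -0.269678), k4 = (0.300361, -0.261798); V <- V + (h/6)(k1 + 2k2 + 2k3 + k4): V^s = 1.5751, V^t = -2.0673
step 2: k1 = (0.300346, -0.261786), k2 = (0.299533, -0.251068), k3 = (0.299335, -0.250902), k4 = (0.297293, -0.237276); V <- V + (h/6)(k1 + 2k2 + 2k3 + k4): V^s = 1.6499, V^t = -2.1299
step 3: k1 = (0.297278, -0.237264), k2 = (0.293556, -0.220786), k3 = (0.293213, -0.220528), k4 = (0.287244, -0.201367); V <- V + (h/6)(k1 + 2k2 + 2k3 + k4): V^s = 1.7231, V^t = -2.1850
step 4: k1 = (0.287233, -0.201359), k2 = (0.278489, -0.179872), k3 = (0.278037, -0.179580), k4 = (0.265987, -0.156325); V <- V + (h/6)(k1 + 2k2 + 2k3 + k4): V^s = 1.7926, V^t = -2.2298


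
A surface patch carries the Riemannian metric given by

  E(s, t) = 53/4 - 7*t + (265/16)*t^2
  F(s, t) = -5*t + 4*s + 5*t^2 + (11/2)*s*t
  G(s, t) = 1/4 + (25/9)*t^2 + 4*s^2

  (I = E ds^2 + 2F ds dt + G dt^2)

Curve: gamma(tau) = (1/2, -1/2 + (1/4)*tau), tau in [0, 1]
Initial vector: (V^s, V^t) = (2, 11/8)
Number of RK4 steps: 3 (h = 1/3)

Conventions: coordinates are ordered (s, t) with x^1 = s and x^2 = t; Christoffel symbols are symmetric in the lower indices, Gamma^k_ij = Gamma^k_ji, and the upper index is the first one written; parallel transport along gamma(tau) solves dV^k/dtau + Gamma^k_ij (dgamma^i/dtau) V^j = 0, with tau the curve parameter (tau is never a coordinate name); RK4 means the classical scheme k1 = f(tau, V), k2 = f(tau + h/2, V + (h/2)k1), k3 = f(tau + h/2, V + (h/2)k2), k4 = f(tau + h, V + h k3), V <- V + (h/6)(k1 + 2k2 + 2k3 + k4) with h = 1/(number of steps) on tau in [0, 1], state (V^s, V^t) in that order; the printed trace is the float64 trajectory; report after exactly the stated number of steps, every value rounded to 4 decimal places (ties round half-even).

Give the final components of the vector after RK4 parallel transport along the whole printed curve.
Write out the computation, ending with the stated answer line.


gamma'(tau) = (0, 1/4); f(tau, V)^k = -Gamma^k_ij(gamma(tau)) gamma'^i(tau) V^j; h = 1/3; intermediate values shown to 6 dp
curve data and Christoffel symbols at the stage parameters:
  tau = 0.000000: gamma = (0.500000, -0.500000), gamma' = (0.000000, 0.250000); Gamma_sss = -2.654173, Gamma_sst = -1.473833, Gamma_stt = -0.554455, Gamma_tss = 12.673674, Gamma_tst = 4.344696, Gamma_ttt = 0.533239
  tau = 0.166667: gamma = (0.500000, -0.458333), gamma' = (0.000000, 0.250000); Gamma_sss = -2.578667, Gamma_sst = -1.432354, Gamma_stt = -0.552839, Gamma_tss = 12.596162, Gamma_tst = 4.279345, Gamma_ttt = 0.536299
  tau = 0.333333: gamma = (0.500000, -0.416667), gamma' = (0.000000, 0.250000); Gamma_sss = -2.490498, Gamma_sst = -1.385055, Gamma_stt = -0.549908, Gamma_tss = 12.461866, Gamma_tst = 4.197368, Gamma_ttt = 0.539932
  tau = 0.500000: gamma = (0.500000, -0.375000), gamma' = (0.000000, 0.250000); Gamma_sss = -2.390147, Gamma_sst = -1.332063, Gamma_stt = -0.545555, Gamma_tss = 12.267269, Gamma_tst = 4.098842, Gamma_ttt = 0.544517
  tau = 0.666667: gamma = (0.500000, -0.333333), gamma' = (0.000000, 0.250000); Gamma_sss = -2.278486, Gamma_sst = -1.273614, Gamma_stt = -0.539664, Gamma_tss = 12.009917, Gamma_tst = 3.984239, Gamma_ttt = 0.550456
  tau = 0.833333: gamma = (0.500000, -0.291667), gamma' = (0.000000, 0.250000); Gamma_sss = -2.156793, Gamma_sst = -1.210050, Gamma_stt = -0.532115, Gamma_tss = 11.688678, Gamma_tst = 3.854451, Gamma_ttt = 0.558149
  tau = 1.000000: gamma = (0.500000, -0.250000), gamma' = (0.000000, 0.250000); Gamma_sss = -2.026731, Gamma_sst = -1.141811, Gamma_stt = -0.522781, Gamma_tss = 11.303984, Gamma_tst = 3.710779, Gamma_ttt = 0.567958
step 0: V^s = 2.0000, V^t = 1.3750
step 1: k1 = (0.927511, -2.355649), k2 = (0.907308, -2.436767), k3 = (0.904234, -2.431352), k4 = (0.874508, -2.491172); V <- V + (h/6)(k1 + 2k2 + 2k3 + k4): V^s = 2.3014, V^t = 0.5648
step 2: k1 = (0.874541, -2.491193), k2 = (0.835348, -2.527991), k3 = (0.832336, -2.520462), k4 = (0.783966, -2.530790); V <- V + (h/6)(k1 + 2k2 + 2k3 + k4): V^s = 2.5788, V^t = -0.2751
step 3: k1 = (0.783993, -2.530812), k2 = (0.726948, -2.513662), k3 = (0.724452, -2.504899), k4 = (0.659985, -2.458773); V <- V + (h/6)(k1 + 2k2 + 2k3 + k4): V^s = 2.8203, V^t = -1.1099

Answer: V^s = 2.8203, V^t = -1.1099


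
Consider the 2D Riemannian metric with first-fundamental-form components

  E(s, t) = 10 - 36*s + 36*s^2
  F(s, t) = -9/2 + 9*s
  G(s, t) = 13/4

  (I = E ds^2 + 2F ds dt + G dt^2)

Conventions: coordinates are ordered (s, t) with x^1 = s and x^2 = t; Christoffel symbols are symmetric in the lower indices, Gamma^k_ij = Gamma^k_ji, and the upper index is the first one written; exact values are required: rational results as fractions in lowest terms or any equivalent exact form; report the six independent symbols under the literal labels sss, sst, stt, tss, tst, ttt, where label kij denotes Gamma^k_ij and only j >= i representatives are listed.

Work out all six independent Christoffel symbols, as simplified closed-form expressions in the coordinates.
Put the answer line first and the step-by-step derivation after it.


Answer: Gamma_sss = (144*s - 72)/(144*s^2 - 144*s + 49), Gamma_sst = 0, Gamma_stt = 0, Gamma_tss = 36/(144*s^2 - 144*s + 49), Gamma_tst = 0, Gamma_ttt = 0

E = 10 - 36*s + 36*s^2; F = -9/2 + 9*s; G = 13/4
Gamma^k_ij = (1/2) g^{kl} (d_i g_jl + d_j g_il - d_l g_ij), with g^inv = (1/(EG-F^2)) [[G, -F], [-F, E]]
first partials: E_s = -36 + 72*s, E_t = 0, F_s = 9, F_t = 0, G_s = 0, G_t = 0
D = EG - F^2 = 49/4 - 36*s + 36*s^2
expanded: Gamma^s_ss = (G E_s - 2F F_s + F E_t)/(2D), Gamma^s_st = (G E_t - F G_s)/(2D), Gamma^s_tt = (2G F_t - G G_s - F G_t)/(2D), Gamma^t_ss = (2E F_s - E E_t - F E_s)/(2D), Gamma^t_st = (E G_s - F E_t)/(2D), Gamma^t_tt = (E G_t - 2F F_t + F G_s)/(2D); substitute and cancel common factors


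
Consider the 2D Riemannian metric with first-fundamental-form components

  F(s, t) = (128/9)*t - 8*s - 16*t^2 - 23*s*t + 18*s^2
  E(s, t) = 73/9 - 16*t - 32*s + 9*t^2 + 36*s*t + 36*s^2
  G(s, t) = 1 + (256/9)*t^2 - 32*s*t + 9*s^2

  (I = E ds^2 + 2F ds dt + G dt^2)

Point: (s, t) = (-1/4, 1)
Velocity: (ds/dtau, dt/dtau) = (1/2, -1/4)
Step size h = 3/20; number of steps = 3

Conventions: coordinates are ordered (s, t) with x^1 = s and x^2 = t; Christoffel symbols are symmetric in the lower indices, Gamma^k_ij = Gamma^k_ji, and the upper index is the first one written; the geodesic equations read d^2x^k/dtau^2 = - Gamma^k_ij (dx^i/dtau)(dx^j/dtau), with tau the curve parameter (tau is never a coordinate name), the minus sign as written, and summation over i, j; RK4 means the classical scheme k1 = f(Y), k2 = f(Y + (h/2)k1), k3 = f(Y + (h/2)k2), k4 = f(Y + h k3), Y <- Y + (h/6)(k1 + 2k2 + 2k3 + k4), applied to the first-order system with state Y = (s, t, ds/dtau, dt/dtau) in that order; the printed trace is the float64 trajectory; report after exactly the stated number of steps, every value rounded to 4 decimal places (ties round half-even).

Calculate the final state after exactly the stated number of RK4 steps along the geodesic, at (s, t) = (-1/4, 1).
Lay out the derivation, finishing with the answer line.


f(Y) = (ds/dtau, dt/dtau, -Gamma^s_ij Y'^i Y'^j, -Gamma^t_ij Y'^i Y'^j) with the Gammas evaluated at the stage position; h = 0.150000; intermediate values shown to 6 dp
step 0: s = -0.2500, t = 1.0000, ds/dtau = 0.5000, dt/dtau = -0.2500
step 1:
  k1: at (s, t) = (-0.250000, 1.000000), (ds/dtau, dt/dtau) = (0.500000, -0.250000); Gamma_sss = -0.177809, Gamma_sst = -0.088905, Gamma_stt = 0.158053, Gamma_tss = -0.927148, Gamma_tst = -0.463574, Gamma_ttt = 0.824131; k1 = (0.500000, -0.250000, 0.012348, 0.064385)
  k2: at (s, t) = (-0.212500, 0.981250), (ds/dtau, dt/dtau) = (0.500926, -0.245171); Gamma_sss = -0.164210, Gamma_sst = -0.082105, Gamma_stt = 0.145964, Gamma_tss = -0.966060, Gamma_tst = -0.483030, Gamma_ttt = 0.858720; k2 = (0.500926, -0.245171, 0.012264, 0.072149)
  k3: at (s, t) = (-0.212431, 0.981612), (ds/dtau, dt/dtau) = (0.500920, -0.244589); Gamma_sss = -0.163885, Gamma_sst = -0.081942, Gamma_stt = 0.145675, Gamma_tss = -0.965887, Gamma_tst = -0.482944, Gamma_ttt = 0.858567; k3 = (0.500920, -0.244589, 0.012328, 0.072659)
  k4: at (s, t) = (-0.174862, 0.963312), (ds/dtau, dt/dtau) = (0.501849, -0.239101); Gamma_sss = -0.146857, Gamma_sst = -0.073429, Gamma_stt = 0.130540, Gamma_tss = -1.006826, Gamma_tst = -0.503413, Gamma_ttt = 0.894956; k4 = (0.501849, -0.239101, 0.011902, 0.081596)
  Y <- Y + (h/6)(k1 + 2k2 + 2k3 + k4): s = -0.1749, t = 0.9633, ds/dtau = 0.5018, dt/dtau = -0.2391
step 2:
  k1: at (s, t) = (-0.174861, 0.963284), (ds/dtau, dt/dtau) = (0.501836, -0.239110); Gamma_sss = -0.146878, Gamma_sst = -0.073439, Gamma_stt = 0.130558, Gamma_tss = -1.006845, Gamma_tst = -0.503423, Gamma_ttt = 0.894974; k1 = (0.501836, -0.239110, 0.011901, 0.081579)
  k2: at (s, t) = (-0.137224, 0.945351), (ds/dtau, dt/dtau) = (0.502728, -0.232992); Gamma_sss = -0.125887, Gamma_sst = -0.062943, Gamma_stt = 0.111899, Gamma_tss = -1.049808, Gamma_tst = -0.524904, Gamma_ttt = 0.933163; k2 = (0.502728, -0.232992, 0.010996, 0.091702)
  k3: at (s, t) = (-0.137157, 0.945810), (ds/dtau, dt/dtau) = (0.502661, -0.232232); Gamma_sss = -0.125455, Gamma_sst = -0.062727, Gamma_stt = 0.111516, Gamma_tss = -1.049494, Gamma_tst = -0.524747, Gamma_ttt = 0.932883; k3 = (0.502661, -0.232232, 0.011039, 0.092349)
  k4: at (s, t) = (-0.099462, 0.928450), (ds/dtau, dt/dtau) = (0.503492, -0.225258); Gamma_sss = -0.099629, Gamma_sst = -0.049815, Gamma_stt = 0.088559, Gamma_tss = -1.094067, Gamma_tst = -0.547033, Gamma_ttt = 0.972504; k4 = (0.503492, -0.225258, 0.009463, 0.103920)
  Y <- Y + (h/6)(k1 + 2k2 + 2k3 + k4): s = -0.0995, t = 0.9284, ds/dtau = 0.5035, dt/dtau = -0.2253
step 3:
  k1: at (s, t) = (-0.099459, 0.928414), (ds/dtau, dt/dtau) = (0.503472, -0.225270); Gamma_sss = -0.099654, Gamma_sst = -0.049827, Gamma_stt = 0.088581, Gamma_tss = -1.094102, Gamma_tst = -0.547051, Gamma_ttt = 0.972535; k1 = (0.503472, -0.225270, 0.009463, 0.103894)
  k2: at (s, t) = (-0.061698, 0.911519), (ds/dtau, dt/dtau) = (0.504181, -0.217478); Gamma_sss = -0.068294, Gamma_sst = -0.034147, Gamma_stt = 0.060706, Gamma_tss = -1.140079, Gamma_tst = -0.570039, Gamma_ttt = 1.013403; k2 = (0.504181, -0.217478, 0.007001, 0.116868)
  k3: at (s, t) = (-0.061645, 0.912103), (ds/dtau, dt/dtau) = (0.503997, -0.216505); Gamma_sss = -0.067753, Gamma_sst = -0.033876, Gamma_stt = 0.060225, Gamma_tss = -1.139520, Gamma_tst = -0.569760, Gamma_ttt = 1.012906; k3 = (0.503997, -0.216505, 0.006994, 0.117631)
  k4: at (s, t) = (-0.023859, 0.895938), (ds/dtau, dt/dtau) = (0.504521, -0.207625); Gamma_sss = -0.029835, Gamma_sst = -0.014917, Gamma_stt = 0.026520, Gamma_tss = -1.185964, Gamma_tst = -0.592982, Gamma_ttt = 1.054190; k4 = (0.504521, -0.207625, 0.003326, 0.132201)
  Y <- Y + (h/6)(k1 + 2k2 + 2k3 + k4): s = -0.0239, t = 0.8959, ds/dtau = 0.5045, dt/dtau = -0.2076

Answer: s = -0.0239, t = 0.8959, ds/dtau = 0.5045, dt/dtau = -0.2076


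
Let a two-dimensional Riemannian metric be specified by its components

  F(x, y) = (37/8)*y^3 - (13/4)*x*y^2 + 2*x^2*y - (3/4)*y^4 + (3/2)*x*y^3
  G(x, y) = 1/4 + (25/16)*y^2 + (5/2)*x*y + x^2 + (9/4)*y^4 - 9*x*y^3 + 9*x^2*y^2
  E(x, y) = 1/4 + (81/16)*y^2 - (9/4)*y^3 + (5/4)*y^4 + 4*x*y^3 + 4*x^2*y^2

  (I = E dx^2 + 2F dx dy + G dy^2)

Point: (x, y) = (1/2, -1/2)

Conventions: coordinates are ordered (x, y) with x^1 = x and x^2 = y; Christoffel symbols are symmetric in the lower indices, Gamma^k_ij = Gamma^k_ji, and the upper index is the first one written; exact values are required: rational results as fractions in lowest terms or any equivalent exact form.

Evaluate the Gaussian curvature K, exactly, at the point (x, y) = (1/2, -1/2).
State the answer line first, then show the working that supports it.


Answer: K = 119496/63001

E = 15/8, F = -11/8, G = 49/32, EG - F^2 = 251/256 at the point
E_x = 1/2, E_y = -55/8, F_x = -2, F_y = 209/32, G_x = 25/8, G_y = -113/16
E_yy = 133/8, F_xy = 51/8, G_xx = 13/2
By Brioschi, K is (det M1 - det M2) divided by (EG - F^2) squared.
M1 = [[-E_yy/2 + F_xy - G_xx/2, E_x/2, F_x - E_y/2], [F_y - G_x/2, E, F], [G_y/2, F, G]] = [[-83/16, 1/4, 23/16], [159/32, 15/8, -11/8], [-113/32, -11/8, 49/32]]; det M1 = -12447/2048
M2 = [[0, E_y/2, G_x/2], [E_y/2, E, F], [G_x/2, F, G]] = [[0, -55/16, 25/16], [-55/16, 15/8, -11/8], [25/16, -11/8, 49/32]]; det M2 = -64725/8192
det M1 - det M2 = 14937/8192; K = 14937/8192 / (251/256)^2 = 119496/63001


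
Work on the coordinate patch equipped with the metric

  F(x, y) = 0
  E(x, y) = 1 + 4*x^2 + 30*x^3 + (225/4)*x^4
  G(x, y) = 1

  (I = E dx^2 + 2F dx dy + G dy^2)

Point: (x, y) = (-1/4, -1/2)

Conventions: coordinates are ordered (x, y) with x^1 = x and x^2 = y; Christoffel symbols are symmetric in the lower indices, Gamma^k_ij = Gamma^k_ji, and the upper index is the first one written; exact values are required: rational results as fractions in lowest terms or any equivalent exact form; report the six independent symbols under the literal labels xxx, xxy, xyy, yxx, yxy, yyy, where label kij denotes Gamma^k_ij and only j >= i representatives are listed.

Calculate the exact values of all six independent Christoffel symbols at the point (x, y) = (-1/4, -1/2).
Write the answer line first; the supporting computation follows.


Answer: Gamma_xxx = 56/1025, Gamma_xxy = 0, Gamma_xyy = 0, Gamma_yxx = 0, Gamma_yxy = 0, Gamma_yyy = 0

E = 1025/1024, F = 0, G = 1 at the point
E_x = 7/64, E_y = 0, F_x = 0, F_y = 0, G_x = 0, G_y = 0
EG - F^2 = 1025/1024;  g^inv = (1024/1025) * [[1, 0], [0, 1025/1024]]
first-kind symbols [ij,l] = (1/2)(d_i g_jl + d_j g_il - d_l g_ij): [xx,x] = E_x/2 = 7/128, [xx,y] = F_x - E_y/2 = 0, [xy,x] = E_y/2 = 0, [xy,y] = G_x/2 = 0, [yy,x] = F_y - G_x/2 = 0, [yy,y] = G_y/2 = 0
Gamma^x_ij = (G*[ij,x] - F*[ij,y])/(EG - F^2), Gamma^y_ij = (E*[ij,y] - F*[ij,x])/(EG - F^2)
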